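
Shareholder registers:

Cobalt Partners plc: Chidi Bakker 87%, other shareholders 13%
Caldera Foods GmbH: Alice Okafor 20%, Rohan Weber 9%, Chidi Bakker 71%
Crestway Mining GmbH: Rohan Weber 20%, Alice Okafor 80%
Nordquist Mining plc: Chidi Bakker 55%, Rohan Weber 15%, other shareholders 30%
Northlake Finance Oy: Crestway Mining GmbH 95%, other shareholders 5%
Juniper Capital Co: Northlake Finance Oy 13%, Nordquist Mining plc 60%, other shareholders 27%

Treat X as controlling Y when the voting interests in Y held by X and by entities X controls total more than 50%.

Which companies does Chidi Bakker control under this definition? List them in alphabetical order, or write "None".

Chidi holds 87% of Cobalt, so Chidi controls Cobalt.
Chidi holds 71% of Caldera, so Chidi controls Caldera.
Chidi holds 55% of Nordquist, so Chidi controls Nordquist.
Nordquist holds 60% of Juniper, so Chidi controls Juniper.
No other company's threshold is met.

Caldera Foods GmbH, Cobalt Partners plc, Juniper Capital Co, Nordquist Mining plc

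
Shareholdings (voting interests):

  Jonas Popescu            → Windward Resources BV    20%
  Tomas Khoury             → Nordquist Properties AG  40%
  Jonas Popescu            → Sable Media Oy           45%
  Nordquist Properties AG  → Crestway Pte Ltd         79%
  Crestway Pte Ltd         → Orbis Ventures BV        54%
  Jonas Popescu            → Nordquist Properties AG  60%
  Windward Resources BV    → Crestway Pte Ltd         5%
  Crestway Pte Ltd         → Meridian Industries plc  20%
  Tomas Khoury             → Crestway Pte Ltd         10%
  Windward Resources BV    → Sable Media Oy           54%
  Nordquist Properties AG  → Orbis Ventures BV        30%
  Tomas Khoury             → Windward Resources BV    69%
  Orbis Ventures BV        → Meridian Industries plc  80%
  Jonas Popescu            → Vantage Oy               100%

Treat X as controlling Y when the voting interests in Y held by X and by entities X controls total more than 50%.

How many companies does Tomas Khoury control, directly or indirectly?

2

Tomas holds 69% of Windward, so Tomas controls Windward.
Windward holds 54% of Sable, so Tomas controls Sable.
No other company's threshold is met.
Tomas controls 2 companies.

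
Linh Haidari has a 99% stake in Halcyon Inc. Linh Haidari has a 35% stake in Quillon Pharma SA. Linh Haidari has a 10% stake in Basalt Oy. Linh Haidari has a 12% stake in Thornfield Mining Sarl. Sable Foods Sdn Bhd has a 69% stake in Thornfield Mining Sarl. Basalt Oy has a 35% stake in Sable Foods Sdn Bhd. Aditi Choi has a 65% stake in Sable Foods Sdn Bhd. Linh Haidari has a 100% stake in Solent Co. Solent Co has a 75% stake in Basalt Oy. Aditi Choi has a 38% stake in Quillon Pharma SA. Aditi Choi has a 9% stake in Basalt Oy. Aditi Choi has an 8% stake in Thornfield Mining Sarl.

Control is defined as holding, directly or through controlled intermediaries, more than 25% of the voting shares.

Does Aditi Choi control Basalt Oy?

Aditi holds 38% of Quillon, so Aditi controls Quillon.
Aditi holds 65% of Sable, so Aditi controls Sable.
Sable and Aditi together hold 69% + 8% = 77% of Thornfield, so Aditi controls Thornfield.
In Basalt, Aditi's side holds only 9%, not > 25%.
So Aditi does not control Basalt.

No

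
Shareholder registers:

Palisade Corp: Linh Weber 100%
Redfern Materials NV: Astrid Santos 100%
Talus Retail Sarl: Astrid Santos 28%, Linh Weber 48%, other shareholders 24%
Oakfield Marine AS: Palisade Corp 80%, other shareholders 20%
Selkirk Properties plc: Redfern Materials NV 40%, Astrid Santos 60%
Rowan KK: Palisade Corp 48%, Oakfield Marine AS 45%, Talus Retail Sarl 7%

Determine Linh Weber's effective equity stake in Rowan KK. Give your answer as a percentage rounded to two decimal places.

87.36%

Linh reaches Rowan along 3 paths.
Via Palisade: 100% × 48% = 48%.
Via Palisade → Oakfield: 100% × 80% × 45% = 36%.
Via Talus: 48% × 7% = 3.36%.
Total: 48% + 36% + 3.36% = 87.36%.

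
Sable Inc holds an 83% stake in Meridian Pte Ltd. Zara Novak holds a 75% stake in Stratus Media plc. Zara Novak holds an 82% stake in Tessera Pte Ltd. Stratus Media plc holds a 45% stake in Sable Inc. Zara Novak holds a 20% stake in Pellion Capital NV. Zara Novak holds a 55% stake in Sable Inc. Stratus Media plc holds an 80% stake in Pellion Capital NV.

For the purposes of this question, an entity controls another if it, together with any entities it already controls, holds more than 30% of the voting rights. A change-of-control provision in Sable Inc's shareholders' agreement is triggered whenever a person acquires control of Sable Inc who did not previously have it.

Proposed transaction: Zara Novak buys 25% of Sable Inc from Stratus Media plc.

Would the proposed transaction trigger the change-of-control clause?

No

The purchase adds only to Zara's holdings (Stratus's stake shrinks), so Zara is the only person who could newly come to control Sable.
Zara holds 75% of Stratus, so Zara controls Stratus.
Stratus and Zara together hold 45% + 55% = 100% of Sable, so Zara controls Sable.
So Zara already controls Sable before the transaction.
After the purchase, Zara's direct stake in Sable rises to 55% + 25% = 80%, and Stratus's stake falls to 20%.
Zara controlled Sable already, so this is not a new person acquiring control; every other person's position is unchanged or reduced.
No new person acquires control, so the clause is not triggered.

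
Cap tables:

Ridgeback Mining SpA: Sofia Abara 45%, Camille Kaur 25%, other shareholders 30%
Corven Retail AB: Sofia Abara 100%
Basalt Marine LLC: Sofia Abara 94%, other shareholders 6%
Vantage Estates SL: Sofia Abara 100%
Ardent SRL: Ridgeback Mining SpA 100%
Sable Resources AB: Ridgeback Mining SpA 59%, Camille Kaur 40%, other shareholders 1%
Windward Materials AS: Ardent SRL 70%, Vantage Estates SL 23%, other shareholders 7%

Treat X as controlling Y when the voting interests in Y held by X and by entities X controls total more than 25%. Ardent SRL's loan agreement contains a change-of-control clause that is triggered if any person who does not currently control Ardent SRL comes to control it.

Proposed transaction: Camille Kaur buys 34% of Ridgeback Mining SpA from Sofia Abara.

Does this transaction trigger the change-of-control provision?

Yes

The purchase adds only to Camille's holdings (Sofia's stake shrinks), so Camille is the only person who could newly come to control Ardent.
Camille holds 40% of Sable, so Camille controls Sable.
Neither Camille nor any entity Camille controls holds any voting interest in Ardent.
So before the transaction, Camille does not control Ardent.
After the purchase, Camille's direct stake in Ridgeback rises to 25% + 34% = 59%, and Sofia's stake falls to 11%.
Camille holds 59% of Ridgeback, so Camille controls Ridgeback.
Ridgeback holds 100% of Ardent, so Camille controls Ardent.
Camille did not control Ardent before and does after, so the clause is triggered.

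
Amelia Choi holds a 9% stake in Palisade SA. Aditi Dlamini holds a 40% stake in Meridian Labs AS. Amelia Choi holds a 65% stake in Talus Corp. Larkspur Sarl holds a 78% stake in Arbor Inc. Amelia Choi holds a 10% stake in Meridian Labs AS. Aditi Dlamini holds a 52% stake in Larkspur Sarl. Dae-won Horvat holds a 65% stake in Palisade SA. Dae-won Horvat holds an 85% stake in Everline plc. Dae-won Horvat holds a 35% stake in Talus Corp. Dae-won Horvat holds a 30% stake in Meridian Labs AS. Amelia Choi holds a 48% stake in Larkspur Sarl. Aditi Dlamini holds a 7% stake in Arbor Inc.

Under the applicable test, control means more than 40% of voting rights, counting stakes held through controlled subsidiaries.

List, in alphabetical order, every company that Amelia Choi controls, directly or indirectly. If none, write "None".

Amelia holds 65% of Talus, so Amelia controls Talus.
Amelia holds 48% of Larkspur, so Amelia controls Larkspur.
Larkspur holds 78% of Arbor, so Amelia controls Arbor.
No other company's threshold is met.

Arbor Inc, Larkspur Sarl, Talus Corp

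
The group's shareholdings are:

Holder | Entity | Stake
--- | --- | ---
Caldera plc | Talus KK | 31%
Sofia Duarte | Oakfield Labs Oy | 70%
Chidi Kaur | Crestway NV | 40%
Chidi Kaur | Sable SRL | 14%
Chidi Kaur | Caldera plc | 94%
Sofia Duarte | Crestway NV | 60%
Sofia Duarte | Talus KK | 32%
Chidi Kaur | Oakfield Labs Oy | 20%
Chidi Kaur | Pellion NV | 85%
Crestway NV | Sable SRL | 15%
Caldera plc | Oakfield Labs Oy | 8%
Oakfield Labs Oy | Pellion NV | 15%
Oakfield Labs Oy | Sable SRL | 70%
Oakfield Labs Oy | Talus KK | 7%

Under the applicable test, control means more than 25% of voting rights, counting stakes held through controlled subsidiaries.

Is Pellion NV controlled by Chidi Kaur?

Yes

Chidi holds 94% of Caldera, so Chidi controls Caldera.
Caldera and Chidi together hold 8% + 20% = 28% of Oakfield, so Chidi controls Oakfield.
Chidi and Oakfield together hold 85% + 15% = 100% of Pellion, so Chidi controls Pellion.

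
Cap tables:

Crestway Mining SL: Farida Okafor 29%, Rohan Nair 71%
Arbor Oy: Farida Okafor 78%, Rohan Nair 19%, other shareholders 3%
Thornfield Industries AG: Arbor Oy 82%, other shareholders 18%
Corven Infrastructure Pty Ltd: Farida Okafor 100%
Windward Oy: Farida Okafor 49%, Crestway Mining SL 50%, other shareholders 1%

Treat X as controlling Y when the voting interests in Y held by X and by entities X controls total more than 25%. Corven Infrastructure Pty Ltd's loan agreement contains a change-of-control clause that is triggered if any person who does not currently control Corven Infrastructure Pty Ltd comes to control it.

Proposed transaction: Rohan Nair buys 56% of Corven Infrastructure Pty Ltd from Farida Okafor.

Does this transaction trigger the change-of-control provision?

The purchase adds only to Rohan's holdings (Farida's stake shrinks), so Rohan is the only person who could newly come to control Corven.
Rohan holds 71% of Crestway, so Rohan controls Crestway.
Crestway holds 50% of Windward, so Rohan controls Windward.
Neither Rohan nor any entity Rohan controls holds any voting interest in Corven.
So before the transaction, Rohan does not control Corven.
After the purchase, Rohan holds 56% of Corven directly, and Farida's stake falls to 44%.
Rohan holds 56% of Corven, so Rohan controls Corven.
Rohan did not control Corven before and does after, so the clause is triggered.

Yes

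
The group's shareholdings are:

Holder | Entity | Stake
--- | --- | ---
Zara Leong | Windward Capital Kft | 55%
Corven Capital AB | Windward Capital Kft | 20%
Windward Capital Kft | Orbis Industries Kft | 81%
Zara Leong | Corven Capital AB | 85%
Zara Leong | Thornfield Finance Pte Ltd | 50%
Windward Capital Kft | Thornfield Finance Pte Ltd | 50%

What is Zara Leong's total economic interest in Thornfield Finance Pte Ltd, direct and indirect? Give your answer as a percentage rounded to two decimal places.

86.00%

Zara reaches Thornfield along 3 paths.
Via Corven → Windward: 85% × 20% × 50% = 8.5%.
Via Windward: 55% × 50% = 27.5%.
Direct stake: 50% = 50%.
Total: 8.5% + 27.5% + 50% = 86%.
Rounded: 86.00%.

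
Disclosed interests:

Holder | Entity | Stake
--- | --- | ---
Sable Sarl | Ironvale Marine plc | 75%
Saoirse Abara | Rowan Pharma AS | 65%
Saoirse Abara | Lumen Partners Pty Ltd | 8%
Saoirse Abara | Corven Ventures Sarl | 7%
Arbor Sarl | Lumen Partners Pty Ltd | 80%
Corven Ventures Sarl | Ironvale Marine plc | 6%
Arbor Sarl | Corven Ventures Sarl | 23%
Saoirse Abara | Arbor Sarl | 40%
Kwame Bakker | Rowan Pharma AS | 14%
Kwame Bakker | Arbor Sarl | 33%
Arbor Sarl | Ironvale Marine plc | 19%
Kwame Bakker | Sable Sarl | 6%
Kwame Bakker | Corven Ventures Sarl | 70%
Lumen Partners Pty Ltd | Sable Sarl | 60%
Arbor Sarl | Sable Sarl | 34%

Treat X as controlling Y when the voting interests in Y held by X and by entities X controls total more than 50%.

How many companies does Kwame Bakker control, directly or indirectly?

Kwame holds 70% of Corven, so Kwame controls Corven.
No other company's threshold is met.
Kwame controls 1 company.

1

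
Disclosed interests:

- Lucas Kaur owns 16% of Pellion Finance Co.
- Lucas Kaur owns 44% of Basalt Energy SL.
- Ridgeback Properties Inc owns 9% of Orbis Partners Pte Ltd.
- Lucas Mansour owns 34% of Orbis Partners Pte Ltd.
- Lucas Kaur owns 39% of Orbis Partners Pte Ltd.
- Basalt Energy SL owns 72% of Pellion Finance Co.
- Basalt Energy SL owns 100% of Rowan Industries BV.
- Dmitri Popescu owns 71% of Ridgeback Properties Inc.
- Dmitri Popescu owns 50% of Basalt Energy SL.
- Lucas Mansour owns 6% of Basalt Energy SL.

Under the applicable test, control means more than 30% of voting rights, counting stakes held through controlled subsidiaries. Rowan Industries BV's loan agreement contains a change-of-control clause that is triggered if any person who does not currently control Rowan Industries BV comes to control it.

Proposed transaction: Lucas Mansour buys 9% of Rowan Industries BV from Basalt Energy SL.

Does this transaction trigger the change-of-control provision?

The purchase adds only to Lucas Mansour's holdings (Basalt's stake shrinks), so Lucas Mansour is the only person who could newly come to control Rowan.
Lucas Mansour holds 34% of Orbis, so Lucas Mansour controls Orbis.
Neither Lucas Mansour nor any entity Lucas Mansour controls holds any voting interest in Rowan.
So before the transaction, Lucas Mansour does not control Rowan.
After the purchase, Lucas Mansour holds 9% of Rowan directly, and Basalt's stake falls to 91%.
After the transaction, Lucas Mansour's side holds 9% of Rowan, not > 30%, so Lucas Mansour still does not control Rowan.
No new person acquires control, so the clause is not triggered.

No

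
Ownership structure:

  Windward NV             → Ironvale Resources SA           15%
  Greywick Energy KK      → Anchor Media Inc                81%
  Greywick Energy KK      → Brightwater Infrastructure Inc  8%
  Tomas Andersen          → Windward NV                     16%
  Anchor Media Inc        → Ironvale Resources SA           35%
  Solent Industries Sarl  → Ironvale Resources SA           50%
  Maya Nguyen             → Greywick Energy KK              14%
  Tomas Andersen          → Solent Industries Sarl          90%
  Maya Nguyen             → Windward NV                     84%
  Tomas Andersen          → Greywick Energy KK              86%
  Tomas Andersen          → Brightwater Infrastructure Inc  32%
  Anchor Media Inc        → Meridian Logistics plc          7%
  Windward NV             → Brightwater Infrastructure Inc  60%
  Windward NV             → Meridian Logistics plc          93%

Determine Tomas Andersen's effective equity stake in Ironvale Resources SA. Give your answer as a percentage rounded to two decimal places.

71.78%

Tomas reaches Ironvale along 3 paths.
Via Greywick → Anchor: 86% × 81% × 35% = 24.381%.
Via Windward: 16% × 15% = 2.4%.
Via Solent: 90% × 50% = 45%.
Total: 24.381% + 2.4% + 45% = 71.781%.
Rounded: 71.78%.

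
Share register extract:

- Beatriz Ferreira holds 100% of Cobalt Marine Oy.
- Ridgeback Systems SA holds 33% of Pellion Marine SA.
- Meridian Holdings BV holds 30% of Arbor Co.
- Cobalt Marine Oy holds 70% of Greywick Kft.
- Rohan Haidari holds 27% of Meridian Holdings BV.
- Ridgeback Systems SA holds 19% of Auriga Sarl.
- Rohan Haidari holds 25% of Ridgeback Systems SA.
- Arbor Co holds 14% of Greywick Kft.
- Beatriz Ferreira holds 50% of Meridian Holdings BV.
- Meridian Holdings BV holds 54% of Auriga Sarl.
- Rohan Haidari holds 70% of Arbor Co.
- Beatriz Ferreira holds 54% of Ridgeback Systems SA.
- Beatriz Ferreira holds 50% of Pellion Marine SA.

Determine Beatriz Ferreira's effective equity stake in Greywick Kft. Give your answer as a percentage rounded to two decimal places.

Beatriz reaches Greywick along 2 paths.
Via Cobalt: 100% × 70% = 70%.
Via Meridian → Arbor: 50% × 30% × 14% = 2.1%.
Total: 70% + 2.1% = 72.1%.
Rounded: 72.10%.

72.10%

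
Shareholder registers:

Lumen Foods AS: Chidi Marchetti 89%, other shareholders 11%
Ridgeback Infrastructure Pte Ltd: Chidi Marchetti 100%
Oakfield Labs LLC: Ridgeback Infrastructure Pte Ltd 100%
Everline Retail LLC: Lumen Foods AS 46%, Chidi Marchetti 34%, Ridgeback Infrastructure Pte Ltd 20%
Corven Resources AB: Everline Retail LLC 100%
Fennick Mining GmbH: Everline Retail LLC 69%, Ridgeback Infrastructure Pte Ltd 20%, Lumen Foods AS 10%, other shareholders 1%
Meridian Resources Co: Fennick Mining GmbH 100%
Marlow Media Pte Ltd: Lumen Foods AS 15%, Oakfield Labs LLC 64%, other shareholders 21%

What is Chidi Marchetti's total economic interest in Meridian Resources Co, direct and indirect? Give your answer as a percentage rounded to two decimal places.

Chidi reaches Meridian along 5 paths.
Via Lumen → Everline → Fennick: 89% × 46% × 69% × 100% = 28.2486%.
Via Everline → Fennick: 34% × 69% × 100% = 23.46%.
Via Ridgeback → Everline → Fennick: 100% × 20% × 69% × 100% = 13.8%.
Via Ridgeback → Fennick: 100% × 20% × 100% = 20%.
Via Lumen → Fennick: 89% × 10% × 100% = 8.9%.
Total: 28.2486% + 23.46% + 13.8% + 20% + 8.9% = 94.4086%.
Rounded: 94.41%.

94.41%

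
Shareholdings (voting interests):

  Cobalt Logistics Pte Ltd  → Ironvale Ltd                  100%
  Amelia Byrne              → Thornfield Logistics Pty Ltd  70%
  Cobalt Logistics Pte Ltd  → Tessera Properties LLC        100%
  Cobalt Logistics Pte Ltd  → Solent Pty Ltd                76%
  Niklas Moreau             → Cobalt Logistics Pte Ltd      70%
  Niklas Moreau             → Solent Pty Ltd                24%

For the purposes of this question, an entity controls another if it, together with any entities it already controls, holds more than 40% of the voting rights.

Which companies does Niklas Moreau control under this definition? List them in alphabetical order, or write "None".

Cobalt Logistics Pte Ltd, Ironvale Ltd, Solent Pty Ltd, Tessera Properties LLC

Niklas holds 70% of Cobalt, so Niklas controls Cobalt.
Cobalt holds 100% of Ironvale, so Niklas controls Ironvale.
Cobalt and Niklas together hold 76% + 24% = 100% of Solent, so Niklas controls Solent.
Cobalt holds 100% of Tessera, so Niklas controls Tessera.
No other company's threshold is met.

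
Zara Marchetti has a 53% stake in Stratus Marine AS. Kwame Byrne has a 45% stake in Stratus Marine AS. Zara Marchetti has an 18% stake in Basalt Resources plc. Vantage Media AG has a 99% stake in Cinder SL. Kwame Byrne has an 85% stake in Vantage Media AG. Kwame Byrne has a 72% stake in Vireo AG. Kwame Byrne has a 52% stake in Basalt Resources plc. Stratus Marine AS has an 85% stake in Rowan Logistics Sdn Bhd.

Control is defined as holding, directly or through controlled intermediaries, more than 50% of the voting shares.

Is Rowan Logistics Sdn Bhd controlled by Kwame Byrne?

Kwame holds 85% of Vantage, so Kwame controls Vantage.
Kwame holds 52% of Basalt, so Kwame controls Basalt.
Vantage holds 99% of Cinder, so Kwame controls Cinder.
Kwame holds 72% of Vireo, so Kwame controls Vireo.
Neither Kwame nor any entity Kwame controls holds any voting interest in Rowan.
So Kwame does not control Rowan.

No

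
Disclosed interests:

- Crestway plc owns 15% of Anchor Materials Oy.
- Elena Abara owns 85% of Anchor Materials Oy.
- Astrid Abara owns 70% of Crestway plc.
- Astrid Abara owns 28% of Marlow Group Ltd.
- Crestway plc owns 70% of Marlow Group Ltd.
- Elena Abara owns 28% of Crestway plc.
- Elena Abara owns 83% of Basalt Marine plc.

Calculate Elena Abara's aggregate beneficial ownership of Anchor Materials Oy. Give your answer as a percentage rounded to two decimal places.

Elena reaches Anchor along 2 paths.
Direct stake: 85% = 85%.
Via Crestway: 28% × 15% = 4.2%.
Total: 85% + 4.2% = 89.2%.
Rounded: 89.20%.

89.20%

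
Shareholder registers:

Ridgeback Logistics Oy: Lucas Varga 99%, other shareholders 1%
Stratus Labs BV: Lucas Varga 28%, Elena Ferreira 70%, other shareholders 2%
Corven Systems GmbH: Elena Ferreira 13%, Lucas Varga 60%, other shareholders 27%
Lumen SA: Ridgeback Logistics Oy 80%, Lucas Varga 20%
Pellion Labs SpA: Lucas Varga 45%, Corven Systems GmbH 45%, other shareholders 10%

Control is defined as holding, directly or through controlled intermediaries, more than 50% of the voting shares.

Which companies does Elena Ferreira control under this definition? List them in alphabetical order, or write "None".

Elena holds 70% of Stratus, so Elena controls Stratus.
No other company's threshold is met.

Stratus Labs BV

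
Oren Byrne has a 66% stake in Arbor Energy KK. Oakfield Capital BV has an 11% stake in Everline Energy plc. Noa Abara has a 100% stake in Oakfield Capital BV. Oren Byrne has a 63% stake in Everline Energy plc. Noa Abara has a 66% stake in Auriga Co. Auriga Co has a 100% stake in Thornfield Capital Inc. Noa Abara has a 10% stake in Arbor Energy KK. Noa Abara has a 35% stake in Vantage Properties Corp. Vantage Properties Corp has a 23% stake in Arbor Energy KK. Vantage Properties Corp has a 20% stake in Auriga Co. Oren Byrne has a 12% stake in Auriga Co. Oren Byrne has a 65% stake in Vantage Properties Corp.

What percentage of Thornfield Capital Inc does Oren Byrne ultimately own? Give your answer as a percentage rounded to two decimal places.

Oren reaches Thornfield along 2 paths.
Via Auriga: 12% × 100% = 12%.
Via Vantage → Auriga: 65% × 20% × 100% = 13%.
Total: 12% + 13% = 25%.
Rounded: 25.00%.

25.00%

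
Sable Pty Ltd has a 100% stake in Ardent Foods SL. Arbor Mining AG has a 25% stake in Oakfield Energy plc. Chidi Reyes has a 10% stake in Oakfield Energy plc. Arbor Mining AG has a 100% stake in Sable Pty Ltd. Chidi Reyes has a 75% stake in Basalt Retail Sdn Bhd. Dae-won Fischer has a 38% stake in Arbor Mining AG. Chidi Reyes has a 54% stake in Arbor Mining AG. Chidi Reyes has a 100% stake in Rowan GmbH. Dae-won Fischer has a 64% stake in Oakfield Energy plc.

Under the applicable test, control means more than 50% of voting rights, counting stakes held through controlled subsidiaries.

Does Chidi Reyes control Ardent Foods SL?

Chidi holds 54% of Arbor, so Chidi controls Arbor.
Arbor holds 100% of Sable, so Chidi controls Sable.
Sable holds 100% of Ardent, so Chidi controls Ardent.

Yes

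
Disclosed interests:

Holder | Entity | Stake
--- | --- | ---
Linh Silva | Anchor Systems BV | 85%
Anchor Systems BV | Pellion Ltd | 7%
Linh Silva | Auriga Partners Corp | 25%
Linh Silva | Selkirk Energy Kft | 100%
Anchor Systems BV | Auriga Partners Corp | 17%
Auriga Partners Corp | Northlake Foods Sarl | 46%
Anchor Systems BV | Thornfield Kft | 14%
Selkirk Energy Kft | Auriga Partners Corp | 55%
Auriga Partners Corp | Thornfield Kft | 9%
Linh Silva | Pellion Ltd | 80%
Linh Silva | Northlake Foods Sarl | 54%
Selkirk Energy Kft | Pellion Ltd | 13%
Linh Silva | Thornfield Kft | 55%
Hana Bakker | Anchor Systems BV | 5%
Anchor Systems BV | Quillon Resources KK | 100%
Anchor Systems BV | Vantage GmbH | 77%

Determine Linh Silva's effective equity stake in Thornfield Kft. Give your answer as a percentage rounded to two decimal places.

75.40%

Linh reaches Thornfield along 5 paths.
Via Anchor → Auriga: 85% × 17% × 9% = 1.3005%.
Via Selkirk → Auriga: 100% × 55% × 9% = 4.95%.
Via Auriga: 25% × 9% = 2.25%.
Direct stake: 55% = 55%.
Via Anchor: 85% × 14% = 11.9%.
Total: 1.3005% + 4.95% + 2.25% + 55% + 11.9% = 75.4005%.
Rounded: 75.40%.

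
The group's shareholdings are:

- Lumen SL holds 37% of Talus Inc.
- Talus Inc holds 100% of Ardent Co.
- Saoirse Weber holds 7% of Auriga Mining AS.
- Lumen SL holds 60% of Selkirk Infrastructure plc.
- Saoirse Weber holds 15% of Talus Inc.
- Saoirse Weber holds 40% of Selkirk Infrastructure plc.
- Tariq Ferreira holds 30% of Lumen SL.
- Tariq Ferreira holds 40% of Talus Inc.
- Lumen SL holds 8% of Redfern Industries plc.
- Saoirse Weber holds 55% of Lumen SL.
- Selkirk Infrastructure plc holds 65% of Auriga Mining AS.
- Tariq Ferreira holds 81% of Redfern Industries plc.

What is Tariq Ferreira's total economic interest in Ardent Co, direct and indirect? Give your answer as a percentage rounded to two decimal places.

51.10%

Tariq reaches Ardent along 2 paths.
Via Talus: 40% × 100% = 40%.
Via Lumen → Talus: 30% × 37% × 100% = 11.1%.
Total: 40% + 11.1% = 51.1%.
Rounded: 51.10%.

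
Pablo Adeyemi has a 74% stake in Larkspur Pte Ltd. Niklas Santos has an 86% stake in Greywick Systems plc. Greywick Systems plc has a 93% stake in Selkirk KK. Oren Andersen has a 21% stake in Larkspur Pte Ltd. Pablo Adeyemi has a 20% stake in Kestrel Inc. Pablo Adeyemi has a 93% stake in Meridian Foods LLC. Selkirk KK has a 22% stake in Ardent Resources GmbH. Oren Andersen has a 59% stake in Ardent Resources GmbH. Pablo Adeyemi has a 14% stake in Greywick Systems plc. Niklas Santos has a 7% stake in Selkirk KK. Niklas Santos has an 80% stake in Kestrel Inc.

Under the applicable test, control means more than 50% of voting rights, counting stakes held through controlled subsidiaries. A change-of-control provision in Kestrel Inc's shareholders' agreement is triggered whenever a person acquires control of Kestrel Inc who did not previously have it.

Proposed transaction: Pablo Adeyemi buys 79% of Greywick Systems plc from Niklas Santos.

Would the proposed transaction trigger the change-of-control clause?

The purchase adds only to Pablo's holdings (Niklas's stake shrinks), so Pablo is the only person who could newly come to control Kestrel.
Pablo holds 74% of Larkspur, so Pablo controls Larkspur.
Pablo holds 93% of Meridian, so Pablo controls Meridian.
In Kestrel, Pablo's side holds only 20%, not > 50%.
So before the transaction, Pablo does not control Kestrel.
After the purchase, Pablo's direct stake in Greywick rises to 14% + 79% = 93%, and Niklas's stake falls to 7%.
Pablo holds 93% of Greywick, so Pablo controls Greywick.
Greywick holds 93% of Selkirk, so Pablo controls Selkirk.
After the transaction, Pablo's side holds 20% of Kestrel, not > 50%, so Pablo still does not control Kestrel.
No new person acquires control, so the clause is not triggered.

No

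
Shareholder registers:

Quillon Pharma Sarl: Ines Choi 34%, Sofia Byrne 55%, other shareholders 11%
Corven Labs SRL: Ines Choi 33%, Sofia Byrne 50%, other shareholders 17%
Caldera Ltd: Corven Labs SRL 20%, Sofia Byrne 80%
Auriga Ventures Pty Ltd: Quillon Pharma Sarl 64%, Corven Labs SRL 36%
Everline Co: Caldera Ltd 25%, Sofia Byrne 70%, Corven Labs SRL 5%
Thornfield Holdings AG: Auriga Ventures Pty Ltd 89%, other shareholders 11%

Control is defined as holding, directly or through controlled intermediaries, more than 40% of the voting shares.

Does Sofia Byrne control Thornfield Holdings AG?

Sofia holds 55% of Quillon, so Sofia controls Quillon.
Sofia holds 50% of Corven, so Sofia controls Corven.
Quillon and Corven together hold 64% + 36% = 100% of Auriga, so Sofia controls Auriga.
Auriga holds 89% of Thornfield, so Sofia controls Thornfield.

Yes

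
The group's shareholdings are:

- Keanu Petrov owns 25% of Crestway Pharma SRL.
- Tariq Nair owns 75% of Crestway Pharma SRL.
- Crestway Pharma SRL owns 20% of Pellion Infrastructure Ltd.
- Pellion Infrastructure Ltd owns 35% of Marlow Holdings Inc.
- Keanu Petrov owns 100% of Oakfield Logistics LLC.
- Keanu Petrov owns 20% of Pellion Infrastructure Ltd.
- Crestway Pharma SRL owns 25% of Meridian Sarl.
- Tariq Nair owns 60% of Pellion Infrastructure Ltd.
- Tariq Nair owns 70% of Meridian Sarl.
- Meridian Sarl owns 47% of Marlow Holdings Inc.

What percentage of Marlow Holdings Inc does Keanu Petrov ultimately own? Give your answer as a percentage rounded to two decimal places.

11.69%

Keanu reaches Marlow along 3 paths.
Via Crestway → Meridian: 25% × 25% × 47% = 2.9375%.
Via Pellion: 20% × 35% = 7%.
Via Crestway → Pellion: 25% × 20% × 35% = 1.75%.
Total: 2.9375% + 7% + 1.75% = 11.6875%.
Rounded: 11.69%.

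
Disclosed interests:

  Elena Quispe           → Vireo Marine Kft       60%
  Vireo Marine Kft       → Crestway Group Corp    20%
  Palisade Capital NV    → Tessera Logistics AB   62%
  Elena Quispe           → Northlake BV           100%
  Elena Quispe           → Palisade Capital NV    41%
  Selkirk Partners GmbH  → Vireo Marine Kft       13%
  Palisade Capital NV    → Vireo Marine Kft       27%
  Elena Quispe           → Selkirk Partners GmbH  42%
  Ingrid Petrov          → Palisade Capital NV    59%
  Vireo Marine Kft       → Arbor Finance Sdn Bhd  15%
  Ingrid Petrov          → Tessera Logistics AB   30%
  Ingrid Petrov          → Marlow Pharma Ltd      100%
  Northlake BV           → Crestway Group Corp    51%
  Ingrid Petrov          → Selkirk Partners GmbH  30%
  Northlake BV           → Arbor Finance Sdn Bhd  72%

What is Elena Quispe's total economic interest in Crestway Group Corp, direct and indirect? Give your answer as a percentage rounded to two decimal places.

Elena reaches Crestway along 4 paths.
Via Palisade → Vireo: 41% × 27% × 20% = 2.214%.
Via Vireo: 60% × 20% = 12%.
Via Selkirk → Vireo: 42% × 13% × 20% = 1.092%.
Via Northlake: 100% × 51% = 51%.
Total: 2.214% + 12% + 1.092% + 51% = 66.306%.
Rounded: 66.31%.

66.31%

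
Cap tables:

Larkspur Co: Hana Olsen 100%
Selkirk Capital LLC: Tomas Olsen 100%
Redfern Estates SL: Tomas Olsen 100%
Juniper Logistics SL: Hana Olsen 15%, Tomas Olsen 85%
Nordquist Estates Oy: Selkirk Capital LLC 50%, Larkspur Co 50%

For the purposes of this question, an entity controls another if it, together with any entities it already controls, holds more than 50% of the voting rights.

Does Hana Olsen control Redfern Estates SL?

No

Hana holds 100% of Larkspur, so Hana controls Larkspur.
Neither Hana nor any entity Hana controls holds any voting interest in Redfern.
So Hana does not control Redfern.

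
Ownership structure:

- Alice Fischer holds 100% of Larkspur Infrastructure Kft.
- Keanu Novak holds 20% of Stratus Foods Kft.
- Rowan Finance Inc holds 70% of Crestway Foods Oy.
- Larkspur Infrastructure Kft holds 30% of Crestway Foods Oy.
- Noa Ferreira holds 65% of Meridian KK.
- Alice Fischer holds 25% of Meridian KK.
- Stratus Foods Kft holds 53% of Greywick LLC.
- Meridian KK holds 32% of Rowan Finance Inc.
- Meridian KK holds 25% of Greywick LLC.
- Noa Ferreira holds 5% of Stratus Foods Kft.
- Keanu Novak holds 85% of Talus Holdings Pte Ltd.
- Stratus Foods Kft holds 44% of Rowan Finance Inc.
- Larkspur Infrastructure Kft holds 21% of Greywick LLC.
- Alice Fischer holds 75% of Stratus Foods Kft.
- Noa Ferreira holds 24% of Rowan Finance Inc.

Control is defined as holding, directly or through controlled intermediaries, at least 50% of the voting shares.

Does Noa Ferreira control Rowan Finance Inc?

Yes

Noa holds 65% of Meridian, so Noa controls Meridian.
Meridian and Noa together hold 32% + 24% = 56% of Rowan, so Noa controls Rowan.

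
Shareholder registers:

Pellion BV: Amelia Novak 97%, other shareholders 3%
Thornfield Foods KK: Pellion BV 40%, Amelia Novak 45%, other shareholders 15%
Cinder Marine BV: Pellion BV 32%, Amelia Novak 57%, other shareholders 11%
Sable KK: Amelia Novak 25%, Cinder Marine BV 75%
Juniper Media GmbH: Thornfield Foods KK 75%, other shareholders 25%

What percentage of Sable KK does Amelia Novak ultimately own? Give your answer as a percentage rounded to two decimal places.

Amelia reaches Sable along 3 paths.
Direct stake: 25% = 25%.
Via Pellion → Cinder: 97% × 32% × 75% = 23.28%.
Via Cinder: 57% × 75% = 42.75%.
Total: 25% + 23.28% + 42.75% = 91.03%.

91.03%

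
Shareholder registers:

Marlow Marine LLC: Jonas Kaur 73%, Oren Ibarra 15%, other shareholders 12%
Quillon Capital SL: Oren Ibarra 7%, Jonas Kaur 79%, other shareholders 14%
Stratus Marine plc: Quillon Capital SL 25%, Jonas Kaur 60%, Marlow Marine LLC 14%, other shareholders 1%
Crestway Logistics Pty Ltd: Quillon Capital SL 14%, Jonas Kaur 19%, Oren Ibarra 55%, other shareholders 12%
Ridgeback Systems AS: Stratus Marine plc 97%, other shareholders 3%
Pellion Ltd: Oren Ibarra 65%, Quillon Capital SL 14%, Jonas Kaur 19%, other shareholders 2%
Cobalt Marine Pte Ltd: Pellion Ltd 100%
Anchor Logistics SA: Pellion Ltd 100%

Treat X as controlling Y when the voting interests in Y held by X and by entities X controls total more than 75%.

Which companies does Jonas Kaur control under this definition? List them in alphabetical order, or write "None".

Jonas holds 79% of Quillon, so Jonas controls Quillon.
Quillon and Jonas together hold 25% + 60% = 85% of Stratus, so Jonas controls Stratus.
Stratus holds 97% of Ridgeback, so Jonas controls Ridgeback.
No other company's threshold is met.

Quillon Capital SL, Ridgeback Systems AS, Stratus Marine plc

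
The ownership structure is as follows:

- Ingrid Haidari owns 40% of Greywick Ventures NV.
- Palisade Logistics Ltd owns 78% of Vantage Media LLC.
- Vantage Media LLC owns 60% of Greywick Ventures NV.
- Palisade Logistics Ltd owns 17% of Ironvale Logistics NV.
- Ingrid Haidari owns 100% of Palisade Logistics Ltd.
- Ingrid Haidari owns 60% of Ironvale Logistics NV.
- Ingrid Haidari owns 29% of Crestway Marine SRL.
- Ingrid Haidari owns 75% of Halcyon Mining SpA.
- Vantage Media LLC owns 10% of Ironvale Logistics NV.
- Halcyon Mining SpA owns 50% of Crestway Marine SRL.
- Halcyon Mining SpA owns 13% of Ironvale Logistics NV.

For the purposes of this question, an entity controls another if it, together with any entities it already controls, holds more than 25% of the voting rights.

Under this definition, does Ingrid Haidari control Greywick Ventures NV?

Ingrid holds 100% of Palisade, so Ingrid controls Palisade.
Palisade holds 78% of Vantage, so Ingrid controls Vantage.
Ingrid and Vantage together hold 40% + 60% = 100% of Greywick, so Ingrid controls Greywick.

Yes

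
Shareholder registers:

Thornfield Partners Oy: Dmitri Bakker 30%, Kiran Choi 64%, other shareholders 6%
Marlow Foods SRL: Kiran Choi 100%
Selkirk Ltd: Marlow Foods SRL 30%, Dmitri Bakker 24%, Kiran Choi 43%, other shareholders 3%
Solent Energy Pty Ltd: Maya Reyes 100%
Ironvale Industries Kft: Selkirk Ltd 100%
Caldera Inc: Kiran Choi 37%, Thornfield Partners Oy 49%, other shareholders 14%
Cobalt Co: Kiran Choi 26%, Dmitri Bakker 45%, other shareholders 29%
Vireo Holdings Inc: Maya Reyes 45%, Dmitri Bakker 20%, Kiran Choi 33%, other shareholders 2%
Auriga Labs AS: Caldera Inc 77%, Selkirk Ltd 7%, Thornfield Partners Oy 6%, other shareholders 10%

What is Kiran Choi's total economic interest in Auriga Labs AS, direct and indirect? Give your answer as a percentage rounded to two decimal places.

61.59%

Kiran reaches Auriga along 5 paths.
Via Caldera: 37% × 77% = 28.49%.
Via Thornfield → Caldera: 64% × 49% × 77% = 24.1472%.
Via Marlow → Selkirk: 100% × 30% × 7% = 2.1%.
Via Selkirk: 43% × 7% = 3.01%.
Via Thornfield: 64% × 6% = 3.84%.
Total: 28.49% + 24.1472% + 2.1% + 3.01% + 3.84% = 61.5872%.
Rounded: 61.59%.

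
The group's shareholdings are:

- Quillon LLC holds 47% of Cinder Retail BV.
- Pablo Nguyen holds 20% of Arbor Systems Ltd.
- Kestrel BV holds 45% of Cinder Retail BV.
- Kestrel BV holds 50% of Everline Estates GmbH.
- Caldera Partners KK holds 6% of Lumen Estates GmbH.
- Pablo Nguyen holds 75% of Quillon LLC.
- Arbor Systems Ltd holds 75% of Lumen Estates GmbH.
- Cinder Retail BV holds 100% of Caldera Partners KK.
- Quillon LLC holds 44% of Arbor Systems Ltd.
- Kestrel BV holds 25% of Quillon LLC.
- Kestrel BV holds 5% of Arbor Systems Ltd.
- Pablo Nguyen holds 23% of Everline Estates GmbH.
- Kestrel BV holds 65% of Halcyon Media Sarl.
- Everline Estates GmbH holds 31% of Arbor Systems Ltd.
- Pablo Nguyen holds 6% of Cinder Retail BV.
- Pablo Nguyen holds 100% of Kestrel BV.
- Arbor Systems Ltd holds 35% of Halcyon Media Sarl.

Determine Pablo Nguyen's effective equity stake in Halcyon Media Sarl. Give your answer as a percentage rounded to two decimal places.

97.07%

Pablo reaches Halcyon along 7 paths.
Via Kestrel: 100% × 65% = 65%.
Via Kestrel → Quillon → Arbor: 100% × 25% × 44% × 35% = 3.85%.
Via Quillon → Arbor: 75% × 44% × 35% = 11.55%.
Via Arbor: 20% × 35% = 7%.
Via Kestrel → Everline → Arbor: 100% × 50% × 31% × 35% = 5.425%.
Via Everline → Arbor: 23% × 31% × 35% = 2.4955%.
Via Kestrel → Arbor: 100% × 5% × 35% = 1.75%.
Total: 65% + 3.85% + 11.55% + 7% + 5.425% + 2.4955% + 1.75% = 97.0705%.
Rounded: 97.07%.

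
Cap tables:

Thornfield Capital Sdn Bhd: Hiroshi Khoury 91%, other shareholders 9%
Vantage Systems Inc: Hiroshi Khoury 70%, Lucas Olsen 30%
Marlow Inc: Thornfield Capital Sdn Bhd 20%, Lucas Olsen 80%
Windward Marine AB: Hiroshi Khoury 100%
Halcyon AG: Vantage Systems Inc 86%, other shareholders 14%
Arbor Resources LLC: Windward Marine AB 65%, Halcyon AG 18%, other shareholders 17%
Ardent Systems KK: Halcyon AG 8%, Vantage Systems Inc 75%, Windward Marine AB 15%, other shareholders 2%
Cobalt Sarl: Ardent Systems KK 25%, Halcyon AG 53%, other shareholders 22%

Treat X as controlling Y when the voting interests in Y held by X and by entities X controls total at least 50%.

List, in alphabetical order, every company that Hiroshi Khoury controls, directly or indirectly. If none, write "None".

Hiroshi holds 91% of Thornfield, so Hiroshi controls Thornfield.
Hiroshi holds 70% of Vantage, so Hiroshi controls Vantage.
Hiroshi holds 100% of Windward, so Hiroshi controls Windward.
Vantage holds 86% of Halcyon, so Hiroshi controls Halcyon.
Windward and Halcyon together hold 65% + 18% = 83% of Arbor, so Hiroshi controls Arbor.
Halcyon and Vantage and Windward together hold 8% + 75% + 15% = 98% of Ardent, so Hiroshi controls Ardent.
Ardent and Halcyon together hold 25% + 53% = 78% of Cobalt, so Hiroshi controls Cobalt.
No other company's threshold is met.

Arbor Resources LLC, Ardent Systems KK, Cobalt Sarl, Halcyon AG, Thornfield Capital Sdn Bhd, Vantage Systems Inc, Windward Marine AB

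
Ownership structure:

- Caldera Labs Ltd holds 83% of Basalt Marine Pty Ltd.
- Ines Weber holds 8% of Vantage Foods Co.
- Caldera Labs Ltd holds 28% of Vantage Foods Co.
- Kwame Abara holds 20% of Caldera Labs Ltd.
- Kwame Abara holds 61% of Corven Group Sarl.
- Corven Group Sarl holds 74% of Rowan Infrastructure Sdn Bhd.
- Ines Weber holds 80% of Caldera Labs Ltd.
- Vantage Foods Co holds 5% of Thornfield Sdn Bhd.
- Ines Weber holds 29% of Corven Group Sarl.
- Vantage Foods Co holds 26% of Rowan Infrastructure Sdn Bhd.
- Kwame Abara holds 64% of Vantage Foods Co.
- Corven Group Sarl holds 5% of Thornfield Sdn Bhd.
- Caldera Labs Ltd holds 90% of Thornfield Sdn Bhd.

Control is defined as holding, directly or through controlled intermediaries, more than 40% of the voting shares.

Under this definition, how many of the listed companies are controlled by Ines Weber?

Ines holds 80% of Caldera, so Ines controls Caldera.
Caldera holds 83% of Basalt, so Ines controls Basalt.
Caldera holds 90% of Thornfield, so Ines controls Thornfield.
No other company's threshold is met.
Ines controls 3 companies.

3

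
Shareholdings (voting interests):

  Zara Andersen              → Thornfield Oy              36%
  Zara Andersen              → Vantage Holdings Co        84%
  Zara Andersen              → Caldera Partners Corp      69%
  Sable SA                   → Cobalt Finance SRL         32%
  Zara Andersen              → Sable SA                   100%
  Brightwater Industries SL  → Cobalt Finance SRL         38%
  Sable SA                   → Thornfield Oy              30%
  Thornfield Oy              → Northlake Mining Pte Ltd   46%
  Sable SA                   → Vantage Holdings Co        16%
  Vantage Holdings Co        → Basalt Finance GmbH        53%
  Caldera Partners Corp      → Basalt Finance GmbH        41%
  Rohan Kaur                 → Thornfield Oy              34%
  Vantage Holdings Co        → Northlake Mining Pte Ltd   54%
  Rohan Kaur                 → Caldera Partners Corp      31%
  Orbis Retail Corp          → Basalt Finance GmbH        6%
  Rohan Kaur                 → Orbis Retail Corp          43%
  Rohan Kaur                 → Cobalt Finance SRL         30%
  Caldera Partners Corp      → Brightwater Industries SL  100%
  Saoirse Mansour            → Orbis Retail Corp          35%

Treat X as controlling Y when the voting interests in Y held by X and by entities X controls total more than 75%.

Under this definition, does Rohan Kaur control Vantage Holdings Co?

Rohan's largest direct stake is 43% in Orbis, which does not meet the threshold, so Rohan controls no company.
Neither Rohan nor any entity Rohan controls holds any voting interest in Vantage.
So Rohan does not control Vantage.

No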